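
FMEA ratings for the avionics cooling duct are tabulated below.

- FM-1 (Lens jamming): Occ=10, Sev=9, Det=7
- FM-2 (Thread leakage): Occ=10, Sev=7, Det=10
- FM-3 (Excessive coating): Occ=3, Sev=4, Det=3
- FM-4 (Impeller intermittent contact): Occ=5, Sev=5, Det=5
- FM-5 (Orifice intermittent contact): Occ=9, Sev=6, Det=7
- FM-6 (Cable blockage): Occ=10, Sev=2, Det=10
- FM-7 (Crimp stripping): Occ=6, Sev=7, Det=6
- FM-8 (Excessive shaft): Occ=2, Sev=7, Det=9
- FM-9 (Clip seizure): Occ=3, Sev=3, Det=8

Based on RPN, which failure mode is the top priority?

RPN = Severity × Occurrence × Detection:
  FM-1: 9 × 10 × 7 = 630
  FM-2: 7 × 10 × 10 = 700
  FM-3: 4 × 3 × 3 = 36
  FM-4: 5 × 5 × 5 = 125
  FM-5: 6 × 9 × 7 = 378
  FM-6: 2 × 10 × 10 = 200
  FM-7: 7 × 6 × 6 = 252
  FM-8: 7 × 2 × 9 = 126
  FM-9: 3 × 3 × 8 = 72
Highest RPN is 700 → FM-2.

FM-2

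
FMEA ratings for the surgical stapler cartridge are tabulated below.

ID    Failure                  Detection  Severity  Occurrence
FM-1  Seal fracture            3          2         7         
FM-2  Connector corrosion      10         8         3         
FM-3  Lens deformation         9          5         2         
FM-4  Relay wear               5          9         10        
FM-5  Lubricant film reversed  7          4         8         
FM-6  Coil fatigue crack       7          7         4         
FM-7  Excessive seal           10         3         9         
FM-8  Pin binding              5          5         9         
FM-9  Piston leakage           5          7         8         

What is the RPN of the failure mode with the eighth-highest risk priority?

90

RPN = Severity × Occurrence × Detection:
  FM-1: 2 × 7 × 3 = 42
  FM-2: 8 × 3 × 10 = 240
  FM-3: 5 × 2 × 9 = 90
  FM-4: 9 × 10 × 5 = 450
  FM-5: 4 × 8 × 7 = 224
  FM-6: 7 × 4 × 7 = 196
  FM-7: 3 × 9 × 10 = 270
  FM-8: 5 × 9 × 5 = 225
  FM-9: 7 × 8 × 5 = 280
Sorted descending: 450, 280, 270, 240, 225, 224, 196, 90, 42.
The eighth-highest RPN is 90 (FM-3).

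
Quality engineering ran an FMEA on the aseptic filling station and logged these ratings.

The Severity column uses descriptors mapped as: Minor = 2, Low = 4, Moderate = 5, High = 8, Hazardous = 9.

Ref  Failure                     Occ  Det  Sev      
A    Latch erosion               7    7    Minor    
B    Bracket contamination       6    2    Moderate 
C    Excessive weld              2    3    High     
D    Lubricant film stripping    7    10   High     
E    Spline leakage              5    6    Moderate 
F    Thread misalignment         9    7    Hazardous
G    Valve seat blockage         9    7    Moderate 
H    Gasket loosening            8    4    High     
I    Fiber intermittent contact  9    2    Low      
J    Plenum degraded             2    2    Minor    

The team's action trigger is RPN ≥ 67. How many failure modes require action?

7

RPN = Severity × Occurrence × Detection:
  A: 2 × 7 × 7 = 98
  B: 5 × 6 × 2 = 60
  C: 8 × 2 × 3 = 48
  D: 8 × 7 × 10 = 560
  E: 5 × 5 × 6 = 150
  F: 9 × 9 × 7 = 567
  G: 5 × 9 × 7 = 315
  H: 8 × 8 × 4 = 256
  I: 4 × 9 × 2 = 72
  J: 2 × 2 × 2 = 8
Modes with RPN ≥ 67: A (98), D (560), E (150), F (567), G (315), H (256), I (72) → 7.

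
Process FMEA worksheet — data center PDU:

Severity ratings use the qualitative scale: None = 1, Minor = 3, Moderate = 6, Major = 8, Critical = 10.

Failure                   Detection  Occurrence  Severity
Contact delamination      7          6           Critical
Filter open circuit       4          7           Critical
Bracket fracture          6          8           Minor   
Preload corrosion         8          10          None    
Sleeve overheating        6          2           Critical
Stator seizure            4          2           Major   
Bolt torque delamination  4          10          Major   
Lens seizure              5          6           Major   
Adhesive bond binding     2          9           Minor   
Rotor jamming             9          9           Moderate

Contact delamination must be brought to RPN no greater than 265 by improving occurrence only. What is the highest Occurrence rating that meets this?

3

Contact delamination: S=10, O=6, D=7 → current RPN = 420.
Fixed product = 70. Need 70 × O ≤ 265, so O ≤ 265/70 = 3.79.
Maximum integer Occurrence rating = 3 (gives RPN 210; O=4 would give 280 > 265).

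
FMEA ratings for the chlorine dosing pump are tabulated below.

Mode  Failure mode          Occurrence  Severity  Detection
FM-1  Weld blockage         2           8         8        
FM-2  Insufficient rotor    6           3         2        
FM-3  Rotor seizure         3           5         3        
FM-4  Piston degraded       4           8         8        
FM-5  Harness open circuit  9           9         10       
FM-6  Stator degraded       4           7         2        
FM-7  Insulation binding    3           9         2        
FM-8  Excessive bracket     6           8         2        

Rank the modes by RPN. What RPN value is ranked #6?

54

RPN = Severity × Occurrence × Detection:
  FM-1: 8 × 2 × 8 = 128
  FM-2: 3 × 6 × 2 = 36
  FM-3: 5 × 3 × 3 = 45
  FM-4: 8 × 4 × 8 = 256
  FM-5: 9 × 9 × 10 = 810
  FM-6: 7 × 4 × 2 = 56
  FM-7: 9 × 3 × 2 = 54
  FM-8: 8 × 6 × 2 = 96
Sorted descending: 810, 256, 128, 96, 56, 54, 45, 36.
The sixth-highest RPN is 54 (FM-7).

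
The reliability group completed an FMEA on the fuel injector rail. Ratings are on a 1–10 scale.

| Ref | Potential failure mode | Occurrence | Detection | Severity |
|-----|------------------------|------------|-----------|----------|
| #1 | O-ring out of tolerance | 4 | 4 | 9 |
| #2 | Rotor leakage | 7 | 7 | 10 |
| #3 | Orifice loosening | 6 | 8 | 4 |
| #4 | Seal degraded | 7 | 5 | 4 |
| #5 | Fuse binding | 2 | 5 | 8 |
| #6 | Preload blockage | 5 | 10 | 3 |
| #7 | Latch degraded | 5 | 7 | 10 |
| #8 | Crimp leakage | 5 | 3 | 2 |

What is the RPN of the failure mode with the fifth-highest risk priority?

RPN = Severity × Occurrence × Detection:
  #1: 9 × 4 × 4 = 144
  #2: 10 × 7 × 7 = 490
  #3: 4 × 6 × 8 = 192
  #4: 4 × 7 × 5 = 140
  #5: 8 × 2 × 5 = 80
  #6: 3 × 5 × 10 = 150
  #7: 10 × 5 × 7 = 350
  #8: 2 × 5 × 3 = 30
Sorted descending: 490, 350, 192, 150, 144, 140, 80, 30.
The fifth-highest RPN is 144 (#1).

144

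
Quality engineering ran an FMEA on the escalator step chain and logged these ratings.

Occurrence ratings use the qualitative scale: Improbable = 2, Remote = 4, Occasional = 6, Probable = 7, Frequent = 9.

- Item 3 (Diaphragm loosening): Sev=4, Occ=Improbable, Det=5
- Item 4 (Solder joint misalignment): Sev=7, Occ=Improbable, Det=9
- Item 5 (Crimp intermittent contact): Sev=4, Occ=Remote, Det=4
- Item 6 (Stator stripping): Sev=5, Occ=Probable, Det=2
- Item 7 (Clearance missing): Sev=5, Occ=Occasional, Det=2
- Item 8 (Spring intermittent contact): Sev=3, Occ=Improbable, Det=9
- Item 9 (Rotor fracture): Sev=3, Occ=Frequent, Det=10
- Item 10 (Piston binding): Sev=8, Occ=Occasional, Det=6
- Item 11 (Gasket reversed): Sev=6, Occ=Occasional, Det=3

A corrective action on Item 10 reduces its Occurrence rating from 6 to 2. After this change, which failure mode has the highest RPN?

RPN = Severity × Occurrence × Detection:
  Item 3: 4 × 2 × 5 = 40
  Item 4: 7 × 2 × 9 = 126
  Item 5: 4 × 4 × 4 = 64
  Item 6: 5 × 7 × 2 = 70
  Item 7: 5 × 6 × 2 = 60
  Item 8: 3 × 2 × 9 = 54
  Item 9: 3 × 9 × 10 = 270
  Item 10: 8 × 6 × 6 = 288
  Item 11: 6 × 6 × 3 = 108
After action: Item 10 → 8 × 2 × 6 = 96.
Revised RPNs: Item 9=270, Item 4=126, Item 11=108, Item 10=96, Item 6=70, Item 5=64, Item 7=60, Item 8=54, Item 3=40.
Highest is now Item 9 (270).

Item 9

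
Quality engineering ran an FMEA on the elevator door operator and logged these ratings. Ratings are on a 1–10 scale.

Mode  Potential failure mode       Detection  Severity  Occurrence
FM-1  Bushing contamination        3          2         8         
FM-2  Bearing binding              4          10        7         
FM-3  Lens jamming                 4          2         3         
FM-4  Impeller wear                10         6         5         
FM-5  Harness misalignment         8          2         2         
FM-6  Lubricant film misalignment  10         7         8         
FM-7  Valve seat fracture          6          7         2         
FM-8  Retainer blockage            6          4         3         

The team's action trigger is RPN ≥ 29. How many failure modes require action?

RPN = Severity × Occurrence × Detection:
  FM-1: 2 × 8 × 3 = 48
  FM-2: 10 × 7 × 4 = 280
  FM-3: 2 × 3 × 4 = 24
  FM-4: 6 × 5 × 10 = 300
  FM-5: 2 × 2 × 8 = 32
  FM-6: 7 × 8 × 10 = 560
  FM-7: 7 × 2 × 6 = 84
  FM-8: 4 × 3 × 6 = 72
Modes with RPN ≥ 29: FM-1 (48), FM-2 (280), FM-4 (300), FM-5 (32), FM-6 (560), FM-7 (84), FM-8 (72) → 7.

7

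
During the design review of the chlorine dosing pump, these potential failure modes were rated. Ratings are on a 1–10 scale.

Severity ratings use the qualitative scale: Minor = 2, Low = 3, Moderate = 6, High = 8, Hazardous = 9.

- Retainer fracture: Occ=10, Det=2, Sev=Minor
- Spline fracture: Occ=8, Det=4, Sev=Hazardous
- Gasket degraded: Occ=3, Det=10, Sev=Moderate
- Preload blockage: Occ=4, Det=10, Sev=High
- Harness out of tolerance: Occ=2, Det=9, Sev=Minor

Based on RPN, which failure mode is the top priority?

Preload blockage

RPN = Severity × Occurrence × Detection:
  Retainer fracture: 2 × 10 × 2 = 40
  Spline fracture: 9 × 8 × 4 = 288
  Gasket degraded: 6 × 3 × 10 = 180
  Preload blockage: 8 × 4 × 10 = 320
  Harness out of tolerance: 2 × 2 × 9 = 36
Highest RPN is 320 → Preload blockage.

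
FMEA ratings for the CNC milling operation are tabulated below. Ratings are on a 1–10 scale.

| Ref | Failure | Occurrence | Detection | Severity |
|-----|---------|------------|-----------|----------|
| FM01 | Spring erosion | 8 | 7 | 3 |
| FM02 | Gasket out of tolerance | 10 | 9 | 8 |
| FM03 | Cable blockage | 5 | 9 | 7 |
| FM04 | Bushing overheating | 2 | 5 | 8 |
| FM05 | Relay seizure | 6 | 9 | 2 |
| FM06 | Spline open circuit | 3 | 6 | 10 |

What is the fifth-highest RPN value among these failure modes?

RPN = Severity × Occurrence × Detection:
  FM01: 3 × 8 × 7 = 168
  FM02: 8 × 10 × 9 = 720
  FM03: 7 × 5 × 9 = 315
  FM04: 8 × 2 × 5 = 80
  FM05: 2 × 6 × 9 = 108
  FM06: 10 × 3 × 6 = 180
Sorted descending: 720, 315, 180, 168, 108, 80.
The fifth-highest RPN is 108 (FM05).

108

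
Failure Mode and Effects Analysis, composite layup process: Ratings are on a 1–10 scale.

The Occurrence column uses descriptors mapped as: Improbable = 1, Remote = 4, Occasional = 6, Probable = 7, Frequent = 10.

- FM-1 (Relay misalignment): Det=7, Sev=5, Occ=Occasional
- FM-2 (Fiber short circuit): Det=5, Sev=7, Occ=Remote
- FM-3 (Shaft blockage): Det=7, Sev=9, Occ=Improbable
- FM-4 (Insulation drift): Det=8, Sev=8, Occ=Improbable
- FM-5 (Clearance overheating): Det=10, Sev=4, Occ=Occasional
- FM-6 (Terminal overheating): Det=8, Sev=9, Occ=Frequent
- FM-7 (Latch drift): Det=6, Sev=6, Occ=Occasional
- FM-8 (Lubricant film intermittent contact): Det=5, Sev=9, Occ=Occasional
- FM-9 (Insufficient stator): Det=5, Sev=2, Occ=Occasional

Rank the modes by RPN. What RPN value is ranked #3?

240

RPN = Severity × Occurrence × Detection:
  FM-1: 5 × 6 × 7 = 210
  FM-2: 7 × 4 × 5 = 140
  FM-3: 9 × 1 × 7 = 63
  FM-4: 8 × 1 × 8 = 64
  FM-5: 4 × 6 × 10 = 240
  FM-6: 9 × 10 × 8 = 720
  FM-7: 6 × 6 × 6 = 216
  FM-8: 9 × 6 × 5 = 270
  FM-9: 2 × 6 × 5 = 60
Sorted descending: 720, 270, 240, 216, 210, 140, 64, 63, 60.
The third-highest RPN is 240 (FM-5).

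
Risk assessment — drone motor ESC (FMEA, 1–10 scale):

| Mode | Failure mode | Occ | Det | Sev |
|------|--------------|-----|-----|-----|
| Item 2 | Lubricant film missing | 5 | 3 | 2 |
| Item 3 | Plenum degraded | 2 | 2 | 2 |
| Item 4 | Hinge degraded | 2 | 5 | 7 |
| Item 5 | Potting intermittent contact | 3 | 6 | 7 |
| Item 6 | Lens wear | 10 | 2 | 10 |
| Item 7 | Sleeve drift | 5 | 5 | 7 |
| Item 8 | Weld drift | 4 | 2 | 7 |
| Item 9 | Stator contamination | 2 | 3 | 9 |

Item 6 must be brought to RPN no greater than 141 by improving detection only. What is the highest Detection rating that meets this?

1

Item 6: S=10, O=10, D=2 → current RPN = 200.
Fixed product = 100. Need 100 × D ≤ 141, so D ≤ 141/100 = 1.41.
Maximum integer Detection rating = 1 (gives RPN 100; D=2 would give 200 > 141).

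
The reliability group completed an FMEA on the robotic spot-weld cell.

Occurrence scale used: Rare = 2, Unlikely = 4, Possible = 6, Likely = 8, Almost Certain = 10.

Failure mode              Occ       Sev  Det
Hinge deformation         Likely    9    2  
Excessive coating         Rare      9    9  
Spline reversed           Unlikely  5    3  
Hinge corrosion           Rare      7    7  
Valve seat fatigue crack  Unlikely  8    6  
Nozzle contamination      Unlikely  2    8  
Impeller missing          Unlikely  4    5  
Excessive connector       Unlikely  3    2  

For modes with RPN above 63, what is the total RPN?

740

RPN = Severity × Occurrence × Detection:
  Hinge deformation: 9 × 8 × 2 = 144
  Excessive coating: 9 × 2 × 9 = 162
  Spline reversed: 5 × 4 × 3 = 60
  Hinge corrosion: 7 × 2 × 7 = 98
  Valve seat fatigue crack: 8 × 4 × 6 = 192
  Nozzle contamination: 2 × 4 × 8 = 64
  Impeller missing: 4 × 4 × 5 = 80
  Excessive connector: 3 × 4 × 2 = 24
RPN > 63: Hinge deformation (144), Excessive coating (162), Hinge corrosion (98), Valve seat fatigue crack (192), Nozzle contamination (64), Impeller missing (80).
Sum: 144 + 162 + 98 + 192 + 64 + 80 = 740.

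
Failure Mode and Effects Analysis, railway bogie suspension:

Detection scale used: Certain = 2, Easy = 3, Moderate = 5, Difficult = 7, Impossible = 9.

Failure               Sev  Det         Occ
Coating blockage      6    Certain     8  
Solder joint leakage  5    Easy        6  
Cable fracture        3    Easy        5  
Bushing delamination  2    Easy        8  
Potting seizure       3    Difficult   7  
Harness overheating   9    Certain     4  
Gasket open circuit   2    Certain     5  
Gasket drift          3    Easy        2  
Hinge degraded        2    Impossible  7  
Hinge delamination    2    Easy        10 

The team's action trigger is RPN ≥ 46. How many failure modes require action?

RPN = Severity × Occurrence × Detection:
  Coating blockage: 6 × 8 × 2 = 96
  Solder joint leakage: 5 × 6 × 3 = 90
  Cable fracture: 3 × 5 × 3 = 45
  Bushing delamination: 2 × 8 × 3 = 48
  Potting seizure: 3 × 7 × 7 = 147
  Harness overheating: 9 × 4 × 2 = 72
  Gasket open circuit: 2 × 5 × 2 = 20
  Gasket drift: 3 × 2 × 3 = 18
  Hinge degraded: 2 × 7 × 9 = 126
  Hinge delamination: 2 × 10 × 3 = 60
Modes with RPN ≥ 46: Coating blockage (96), Solder joint leakage (90), Bushing delamination (48), Potting seizure (147), Harness overheating (72), Hinge degraded (126), Hinge delamination (60) → 7.

7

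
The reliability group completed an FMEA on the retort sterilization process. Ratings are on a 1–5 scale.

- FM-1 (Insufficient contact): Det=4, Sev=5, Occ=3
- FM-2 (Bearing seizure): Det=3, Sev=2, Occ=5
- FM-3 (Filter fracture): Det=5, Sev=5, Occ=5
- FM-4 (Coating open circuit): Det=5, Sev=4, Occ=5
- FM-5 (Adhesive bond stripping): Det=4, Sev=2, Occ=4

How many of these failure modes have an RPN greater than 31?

4

RPN = Severity × Occurrence × Detection:
  FM-1: 5 × 3 × 4 = 60
  FM-2: 2 × 5 × 3 = 30
  FM-3: 5 × 5 × 5 = 125
  FM-4: 4 × 5 × 5 = 100
  FM-5: 2 × 4 × 4 = 32
Modes with RPN > 31: FM-1 (60), FM-3 (125), FM-4 (100), FM-5 (32) → 4.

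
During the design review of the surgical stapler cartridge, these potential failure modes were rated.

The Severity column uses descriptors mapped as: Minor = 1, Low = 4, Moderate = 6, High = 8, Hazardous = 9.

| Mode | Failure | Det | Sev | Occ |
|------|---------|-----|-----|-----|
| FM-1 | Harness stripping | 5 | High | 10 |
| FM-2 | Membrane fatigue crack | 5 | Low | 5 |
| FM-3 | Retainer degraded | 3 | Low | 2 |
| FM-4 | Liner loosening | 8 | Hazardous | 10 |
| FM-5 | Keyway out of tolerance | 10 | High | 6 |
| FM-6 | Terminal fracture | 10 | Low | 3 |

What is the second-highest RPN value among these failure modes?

RPN = Severity × Occurrence × Detection:
  FM-1: 8 × 10 × 5 = 400
  FM-2: 4 × 5 × 5 = 100
  FM-3: 4 × 2 × 3 = 24
  FM-4: 9 × 10 × 8 = 720
  FM-5: 8 × 6 × 10 = 480
  FM-6: 4 × 3 × 10 = 120
Sorted descending: 720, 480, 400, 120, 100, 24.
The second-highest RPN is 480 (FM-5).

480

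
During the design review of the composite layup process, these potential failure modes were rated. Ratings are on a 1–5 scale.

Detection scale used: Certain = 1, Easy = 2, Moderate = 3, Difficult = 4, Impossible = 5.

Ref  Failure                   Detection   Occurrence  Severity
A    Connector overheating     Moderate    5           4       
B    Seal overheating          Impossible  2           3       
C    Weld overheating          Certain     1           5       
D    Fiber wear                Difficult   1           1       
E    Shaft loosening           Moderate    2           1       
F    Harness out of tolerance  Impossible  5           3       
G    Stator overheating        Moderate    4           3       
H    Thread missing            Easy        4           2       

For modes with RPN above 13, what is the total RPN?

217

RPN = Severity × Occurrence × Detection:
  A: 4 × 5 × 3 = 60
  B: 3 × 2 × 5 = 30
  C: 5 × 1 × 1 = 5
  D: 1 × 1 × 4 = 4
  E: 1 × 2 × 3 = 6
  F: 3 × 5 × 5 = 75
  G: 3 × 4 × 3 = 36
  H: 2 × 4 × 2 = 16
RPN > 13: A (60), B (30), F (75), G (36), H (16).
Sum: 60 + 30 + 75 + 36 + 16 = 217.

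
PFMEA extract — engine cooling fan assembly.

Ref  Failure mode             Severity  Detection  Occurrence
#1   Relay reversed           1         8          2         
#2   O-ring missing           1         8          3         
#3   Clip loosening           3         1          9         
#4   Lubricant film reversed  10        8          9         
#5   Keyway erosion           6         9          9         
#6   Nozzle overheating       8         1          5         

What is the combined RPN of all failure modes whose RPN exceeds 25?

1273

RPN = Severity × Occurrence × Detection:
  #1: 1 × 2 × 8 = 16
  #2: 1 × 3 × 8 = 24
  #3: 3 × 9 × 1 = 27
  #4: 10 × 9 × 8 = 720
  #5: 6 × 9 × 9 = 486
  #6: 8 × 5 × 1 = 40
RPN > 25: #3 (27), #4 (720), #5 (486), #6 (40).
Sum: 27 + 720 + 486 + 40 = 1273.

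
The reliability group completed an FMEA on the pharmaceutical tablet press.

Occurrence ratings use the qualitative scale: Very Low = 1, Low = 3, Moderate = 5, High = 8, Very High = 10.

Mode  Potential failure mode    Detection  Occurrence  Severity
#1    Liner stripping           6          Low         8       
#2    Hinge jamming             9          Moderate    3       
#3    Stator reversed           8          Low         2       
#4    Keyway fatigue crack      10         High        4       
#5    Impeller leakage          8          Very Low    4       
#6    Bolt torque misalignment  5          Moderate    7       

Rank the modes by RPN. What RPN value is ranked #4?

RPN = Severity × Occurrence × Detection:
  #1: 8 × 3 × 6 = 144
  #2: 3 × 5 × 9 = 135
  #3: 2 × 3 × 8 = 48
  #4: 4 × 8 × 10 = 320
  #5: 4 × 1 × 8 = 32
  #6: 7 × 5 × 5 = 175
Sorted descending: 320, 175, 144, 135, 48, 32.
The fourth-highest RPN is 135 (#2).

135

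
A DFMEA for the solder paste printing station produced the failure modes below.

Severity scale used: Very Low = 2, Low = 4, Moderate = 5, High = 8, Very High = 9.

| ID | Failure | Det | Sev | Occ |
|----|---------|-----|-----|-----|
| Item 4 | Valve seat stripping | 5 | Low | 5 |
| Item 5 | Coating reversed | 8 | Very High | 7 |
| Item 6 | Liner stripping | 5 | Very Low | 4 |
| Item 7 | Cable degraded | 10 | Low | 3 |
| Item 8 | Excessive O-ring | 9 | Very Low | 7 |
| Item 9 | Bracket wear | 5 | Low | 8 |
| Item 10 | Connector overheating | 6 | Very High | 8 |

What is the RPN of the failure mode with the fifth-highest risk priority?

120

RPN = Severity × Occurrence × Detection:
  Item 4: 4 × 5 × 5 = 100
  Item 5: 9 × 7 × 8 = 504
  Item 6: 2 × 4 × 5 = 40
  Item 7: 4 × 3 × 10 = 120
  Item 8: 2 × 7 × 9 = 126
  Item 9: 4 × 8 × 5 = 160
  Item 10: 9 × 8 × 6 = 432
Sorted descending: 504, 432, 160, 126, 120, 100, 40.
The fifth-highest RPN is 120 (Item 7).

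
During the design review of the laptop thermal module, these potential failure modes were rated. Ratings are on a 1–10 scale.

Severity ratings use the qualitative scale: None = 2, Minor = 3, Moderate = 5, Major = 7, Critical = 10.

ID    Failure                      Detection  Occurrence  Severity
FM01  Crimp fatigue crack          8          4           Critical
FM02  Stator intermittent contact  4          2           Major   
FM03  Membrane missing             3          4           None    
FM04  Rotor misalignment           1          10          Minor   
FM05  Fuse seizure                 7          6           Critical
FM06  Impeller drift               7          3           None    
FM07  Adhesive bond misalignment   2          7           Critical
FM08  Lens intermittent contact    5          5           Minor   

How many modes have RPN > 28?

RPN = Severity × Occurrence × Detection:
  FM01: 10 × 4 × 8 = 320
  FM02: 7 × 2 × 4 = 56
  FM03: 2 × 4 × 3 = 24
  FM04: 3 × 10 × 1 = 30
  FM05: 10 × 6 × 7 = 420
  FM06: 2 × 3 × 7 = 42
  FM07: 10 × 7 × 2 = 140
  FM08: 3 × 5 × 5 = 75
Modes with RPN > 28: FM01 (320), FM02 (56), FM04 (30), FM05 (420), FM06 (42), FM07 (140), FM08 (75) → 7.

7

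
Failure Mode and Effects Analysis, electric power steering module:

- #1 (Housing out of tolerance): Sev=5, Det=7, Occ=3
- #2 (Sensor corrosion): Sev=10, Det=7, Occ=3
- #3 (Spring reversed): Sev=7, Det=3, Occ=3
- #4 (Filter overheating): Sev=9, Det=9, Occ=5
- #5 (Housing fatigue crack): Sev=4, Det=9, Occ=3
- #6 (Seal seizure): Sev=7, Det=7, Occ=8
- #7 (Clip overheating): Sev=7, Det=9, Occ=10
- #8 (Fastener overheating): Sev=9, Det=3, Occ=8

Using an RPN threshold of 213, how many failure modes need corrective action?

4

RPN = Severity × Occurrence × Detection:
  #1: 5 × 3 × 7 = 105
  #2: 10 × 3 × 7 = 210
  #3: 7 × 3 × 3 = 63
  #4: 9 × 5 × 9 = 405
  #5: 4 × 3 × 9 = 108
  #6: 7 × 8 × 7 = 392
  #7: 7 × 10 × 9 = 630
  #8: 9 × 8 × 3 = 216
Modes with RPN ≥ 213: #4 (405), #6 (392), #7 (630), #8 (216) → 4.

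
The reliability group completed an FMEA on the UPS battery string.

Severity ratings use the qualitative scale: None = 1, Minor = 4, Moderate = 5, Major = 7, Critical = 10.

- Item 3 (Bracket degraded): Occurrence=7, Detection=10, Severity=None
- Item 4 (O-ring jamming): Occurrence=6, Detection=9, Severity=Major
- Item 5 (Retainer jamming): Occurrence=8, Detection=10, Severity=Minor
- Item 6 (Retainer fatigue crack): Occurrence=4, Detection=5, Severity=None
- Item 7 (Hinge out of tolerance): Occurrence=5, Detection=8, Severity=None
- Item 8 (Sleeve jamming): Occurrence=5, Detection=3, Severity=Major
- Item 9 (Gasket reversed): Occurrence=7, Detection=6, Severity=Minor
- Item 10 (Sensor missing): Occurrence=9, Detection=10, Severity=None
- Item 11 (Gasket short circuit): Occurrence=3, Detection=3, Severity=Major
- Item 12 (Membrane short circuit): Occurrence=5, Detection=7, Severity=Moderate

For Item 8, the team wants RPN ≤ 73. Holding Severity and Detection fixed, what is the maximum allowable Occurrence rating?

3

Item 8: S=7, O=5, D=3 → current RPN = 105.
Fixed product = 21. Need 21 × O ≤ 73, so O ≤ 73/21 = 3.48.
Maximum integer Occurrence rating = 3 (gives RPN 63; O=4 would give 84 > 73).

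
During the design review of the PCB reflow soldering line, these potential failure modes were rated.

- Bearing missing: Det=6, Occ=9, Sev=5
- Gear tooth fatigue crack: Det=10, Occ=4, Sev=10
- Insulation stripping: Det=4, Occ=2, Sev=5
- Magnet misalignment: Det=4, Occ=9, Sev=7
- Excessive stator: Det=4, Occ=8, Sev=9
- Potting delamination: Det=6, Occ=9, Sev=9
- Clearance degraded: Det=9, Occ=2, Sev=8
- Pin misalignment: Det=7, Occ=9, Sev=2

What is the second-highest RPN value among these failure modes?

RPN = Severity × Occurrence × Detection:
  Bearing missing: 5 × 9 × 6 = 270
  Gear tooth fatigue crack: 10 × 4 × 10 = 400
  Insulation stripping: 5 × 2 × 4 = 40
  Magnet misalignment: 7 × 9 × 4 = 252
  Excessive stator: 9 × 8 × 4 = 288
  Potting delamination: 9 × 9 × 6 = 486
  Clearance degraded: 8 × 2 × 9 = 144
  Pin misalignment: 2 × 9 × 7 = 126
Sorted descending: 486, 400, 288, 270, 252, 144, 126, 40.
The second-highest RPN is 400 (Gear tooth fatigue crack).

400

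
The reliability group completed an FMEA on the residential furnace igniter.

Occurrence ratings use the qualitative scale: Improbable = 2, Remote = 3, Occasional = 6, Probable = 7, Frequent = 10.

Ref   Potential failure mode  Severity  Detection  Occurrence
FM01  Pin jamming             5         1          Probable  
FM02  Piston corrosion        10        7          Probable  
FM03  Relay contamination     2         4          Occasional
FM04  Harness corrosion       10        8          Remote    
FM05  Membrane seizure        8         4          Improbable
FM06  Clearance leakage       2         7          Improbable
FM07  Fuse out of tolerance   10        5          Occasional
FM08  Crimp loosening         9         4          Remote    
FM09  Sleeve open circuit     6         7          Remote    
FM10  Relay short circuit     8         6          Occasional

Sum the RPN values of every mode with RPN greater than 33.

1699

RPN = Severity × Occurrence × Detection:
  FM01: 5 × 7 × 1 = 35
  FM02: 10 × 7 × 7 = 490
  FM03: 2 × 6 × 4 = 48
  FM04: 10 × 3 × 8 = 240
  FM05: 8 × 2 × 4 = 64
  FM06: 2 × 2 × 7 = 28
  FM07: 10 × 6 × 5 = 300
  FM08: 9 × 3 × 4 = 108
  FM09: 6 × 3 × 7 = 126
  FM10: 8 × 6 × 6 = 288
RPN > 33: FM01 (35), FM02 (490), FM03 (48), FM04 (240), FM05 (64), FM07 (300), FM08 (108), FM09 (126), FM10 (288).
Sum: 35 + 490 + 48 + 240 + 64 + 300 + 108 + 126 + 288 = 1699.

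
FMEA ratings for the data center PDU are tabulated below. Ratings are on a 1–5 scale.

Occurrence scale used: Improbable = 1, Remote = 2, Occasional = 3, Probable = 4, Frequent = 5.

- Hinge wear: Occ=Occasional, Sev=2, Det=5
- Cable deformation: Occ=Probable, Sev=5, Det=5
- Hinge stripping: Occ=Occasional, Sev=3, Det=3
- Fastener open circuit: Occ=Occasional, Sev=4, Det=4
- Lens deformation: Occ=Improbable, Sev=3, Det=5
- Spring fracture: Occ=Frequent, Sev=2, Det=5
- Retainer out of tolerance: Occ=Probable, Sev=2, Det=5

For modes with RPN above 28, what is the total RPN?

RPN = Severity × Occurrence × Detection:
  Hinge wear: 2 × 3 × 5 = 30
  Cable deformation: 5 × 4 × 5 = 100
  Hinge stripping: 3 × 3 × 3 = 27
  Fastener open circuit: 4 × 3 × 4 = 48
  Lens deformation: 3 × 1 × 5 = 15
  Spring fracture: 2 × 5 × 5 = 50
  Retainer out of tolerance: 2 × 4 × 5 = 40
RPN > 28: Hinge wear (30), Cable deformation (100), Fastener open circuit (48), Spring fracture (50), Retainer out of tolerance (40).
Sum: 30 + 100 + 48 + 50 + 40 = 268.

268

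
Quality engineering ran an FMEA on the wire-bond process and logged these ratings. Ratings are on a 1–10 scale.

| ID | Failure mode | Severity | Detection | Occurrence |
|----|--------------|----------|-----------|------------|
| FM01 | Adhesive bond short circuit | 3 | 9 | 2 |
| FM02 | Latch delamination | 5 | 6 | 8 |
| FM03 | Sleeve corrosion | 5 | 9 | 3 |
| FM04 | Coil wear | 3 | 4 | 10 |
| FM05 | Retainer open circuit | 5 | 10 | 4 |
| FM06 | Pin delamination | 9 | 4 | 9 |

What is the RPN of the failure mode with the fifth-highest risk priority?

120

RPN = Severity × Occurrence × Detection:
  FM01: 3 × 2 × 9 = 54
  FM02: 5 × 8 × 6 = 240
  FM03: 5 × 3 × 9 = 135
  FM04: 3 × 10 × 4 = 120
  FM05: 5 × 4 × 10 = 200
  FM06: 9 × 9 × 4 = 324
Sorted descending: 324, 240, 200, 135, 120, 54.
The fifth-highest RPN is 120 (FM04).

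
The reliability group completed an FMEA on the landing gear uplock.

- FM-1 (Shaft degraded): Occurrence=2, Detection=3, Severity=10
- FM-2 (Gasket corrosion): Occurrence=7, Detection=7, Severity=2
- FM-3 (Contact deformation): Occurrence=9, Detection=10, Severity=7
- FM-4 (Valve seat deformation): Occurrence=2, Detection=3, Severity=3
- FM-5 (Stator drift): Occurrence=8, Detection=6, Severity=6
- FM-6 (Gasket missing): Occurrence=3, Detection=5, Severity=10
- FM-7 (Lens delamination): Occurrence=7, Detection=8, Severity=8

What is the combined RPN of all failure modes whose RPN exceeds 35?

RPN = Severity × Occurrence × Detection:
  FM-1: 10 × 2 × 3 = 60
  FM-2: 2 × 7 × 7 = 98
  FM-3: 7 × 9 × 10 = 630
  FM-4: 3 × 2 × 3 = 18
  FM-5: 6 × 8 × 6 = 288
  FM-6: 10 × 3 × 5 = 150
  FM-7: 8 × 7 × 8 = 448
RPN > 35: FM-1 (60), FM-2 (98), FM-3 (630), FM-5 (288), FM-6 (150), FM-7 (448).
Sum: 60 + 98 + 630 + 288 + 150 + 448 = 1674.

1674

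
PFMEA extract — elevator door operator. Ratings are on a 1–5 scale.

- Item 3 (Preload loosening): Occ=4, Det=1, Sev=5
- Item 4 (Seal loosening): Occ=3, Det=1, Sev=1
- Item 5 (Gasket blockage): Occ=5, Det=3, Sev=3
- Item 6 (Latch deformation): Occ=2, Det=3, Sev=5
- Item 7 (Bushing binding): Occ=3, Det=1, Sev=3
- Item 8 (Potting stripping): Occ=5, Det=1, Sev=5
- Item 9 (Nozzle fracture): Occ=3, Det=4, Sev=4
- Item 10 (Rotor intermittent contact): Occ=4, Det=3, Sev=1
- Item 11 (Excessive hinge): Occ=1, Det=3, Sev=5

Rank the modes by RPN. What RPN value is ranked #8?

9

RPN = Severity × Occurrence × Detection:
  Item 3: 5 × 4 × 1 = 20
  Item 4: 1 × 3 × 1 = 3
  Item 5: 3 × 5 × 3 = 45
  Item 6: 5 × 2 × 3 = 30
  Item 7: 3 × 3 × 1 = 9
  Item 8: 5 × 5 × 1 = 25
  Item 9: 4 × 3 × 4 = 48
  Item 10: 1 × 4 × 3 = 12
  Item 11: 5 × 1 × 3 = 15
Sorted descending: 48, 45, 30, 25, 20, 15, 12, 9, 3.
The eighth-highest RPN is 9 (Item 7).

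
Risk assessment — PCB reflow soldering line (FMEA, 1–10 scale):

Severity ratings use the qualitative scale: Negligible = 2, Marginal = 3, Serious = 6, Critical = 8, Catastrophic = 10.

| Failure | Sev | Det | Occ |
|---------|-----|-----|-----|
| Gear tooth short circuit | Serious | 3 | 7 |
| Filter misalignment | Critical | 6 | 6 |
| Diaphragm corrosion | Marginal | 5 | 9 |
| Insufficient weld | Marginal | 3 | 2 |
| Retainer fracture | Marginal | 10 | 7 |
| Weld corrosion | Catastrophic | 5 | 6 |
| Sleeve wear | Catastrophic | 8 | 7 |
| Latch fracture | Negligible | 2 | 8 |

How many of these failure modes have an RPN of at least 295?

2

RPN = Severity × Occurrence × Detection:
  Gear tooth short circuit: 6 × 7 × 3 = 126
  Filter misalignment: 8 × 6 × 6 = 288
  Diaphragm corrosion: 3 × 9 × 5 = 135
  Insufficient weld: 3 × 2 × 3 = 18
  Retainer fracture: 3 × 7 × 10 = 210
  Weld corrosion: 10 × 6 × 5 = 300
  Sleeve wear: 10 × 7 × 8 = 560
  Latch fracture: 2 × 8 × 2 = 32
Modes with RPN ≥ 295: Weld corrosion (300), Sleeve wear (560) → 2.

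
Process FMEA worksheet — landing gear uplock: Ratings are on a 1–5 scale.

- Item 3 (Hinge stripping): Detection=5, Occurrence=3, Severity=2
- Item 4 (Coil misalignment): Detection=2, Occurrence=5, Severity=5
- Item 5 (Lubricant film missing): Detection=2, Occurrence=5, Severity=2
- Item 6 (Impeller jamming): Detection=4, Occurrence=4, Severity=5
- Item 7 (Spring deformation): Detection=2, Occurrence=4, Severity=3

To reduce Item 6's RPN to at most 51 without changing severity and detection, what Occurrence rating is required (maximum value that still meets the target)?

Item 6: S=5, O=4, D=4 → current RPN = 80.
Fixed product = 20. Need 20 × O ≤ 51, so O ≤ 51/20 = 2.55.
Maximum integer Occurrence rating = 2 (gives RPN 40; O=3 would give 60 > 51).

2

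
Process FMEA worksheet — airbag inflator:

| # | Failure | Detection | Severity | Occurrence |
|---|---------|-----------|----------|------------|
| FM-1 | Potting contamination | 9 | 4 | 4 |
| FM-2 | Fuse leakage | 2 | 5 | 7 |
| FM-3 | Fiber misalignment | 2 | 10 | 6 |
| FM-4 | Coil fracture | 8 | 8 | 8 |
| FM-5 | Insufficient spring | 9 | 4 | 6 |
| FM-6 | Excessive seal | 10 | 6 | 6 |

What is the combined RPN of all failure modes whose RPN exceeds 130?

RPN = Severity × Occurrence × Detection:
  FM-1: 4 × 4 × 9 = 144
  FM-2: 5 × 7 × 2 = 70
  FM-3: 10 × 6 × 2 = 120
  FM-4: 8 × 8 × 8 = 512
  FM-5: 4 × 6 × 9 = 216
  FM-6: 6 × 6 × 10 = 360
RPN > 130: FM-1 (144), FM-4 (512), FM-5 (216), FM-6 (360).
Sum: 144 + 512 + 216 + 360 = 1232.

1232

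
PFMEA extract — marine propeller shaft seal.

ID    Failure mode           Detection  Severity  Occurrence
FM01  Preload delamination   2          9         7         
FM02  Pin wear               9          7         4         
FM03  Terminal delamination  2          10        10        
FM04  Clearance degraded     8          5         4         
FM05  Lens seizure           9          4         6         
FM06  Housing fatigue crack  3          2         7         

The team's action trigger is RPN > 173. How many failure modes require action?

3

RPN = Severity × Occurrence × Detection:
  FM01: 9 × 7 × 2 = 126
  FM02: 7 × 4 × 9 = 252
  FM03: 10 × 10 × 2 = 200
  FM04: 5 × 4 × 8 = 160
  FM05: 4 × 6 × 9 = 216
  FM06: 2 × 7 × 3 = 42
Modes with RPN > 173: FM02 (252), FM03 (200), FM05 (216) → 3.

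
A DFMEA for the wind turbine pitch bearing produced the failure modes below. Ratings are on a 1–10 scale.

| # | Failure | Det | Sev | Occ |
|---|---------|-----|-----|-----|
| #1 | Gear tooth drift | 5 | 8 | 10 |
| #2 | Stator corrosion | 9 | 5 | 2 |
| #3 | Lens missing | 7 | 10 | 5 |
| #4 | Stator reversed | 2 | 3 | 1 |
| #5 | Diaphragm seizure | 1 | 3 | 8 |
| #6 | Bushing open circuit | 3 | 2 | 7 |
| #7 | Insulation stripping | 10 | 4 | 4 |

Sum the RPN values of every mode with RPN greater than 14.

RPN = Severity × Occurrence × Detection:
  #1: 8 × 10 × 5 = 400
  #2: 5 × 2 × 9 = 90
  #3: 10 × 5 × 7 = 350
  #4: 3 × 1 × 2 = 6
  #5: 3 × 8 × 1 = 24
  #6: 2 × 7 × 3 = 42
  #7: 4 × 4 × 10 = 160
RPN > 14: #1 (400), #2 (90), #3 (350), #5 (24), #6 (42), #7 (160).
Sum: 400 + 90 + 350 + 24 + 42 + 160 = 1066.

1066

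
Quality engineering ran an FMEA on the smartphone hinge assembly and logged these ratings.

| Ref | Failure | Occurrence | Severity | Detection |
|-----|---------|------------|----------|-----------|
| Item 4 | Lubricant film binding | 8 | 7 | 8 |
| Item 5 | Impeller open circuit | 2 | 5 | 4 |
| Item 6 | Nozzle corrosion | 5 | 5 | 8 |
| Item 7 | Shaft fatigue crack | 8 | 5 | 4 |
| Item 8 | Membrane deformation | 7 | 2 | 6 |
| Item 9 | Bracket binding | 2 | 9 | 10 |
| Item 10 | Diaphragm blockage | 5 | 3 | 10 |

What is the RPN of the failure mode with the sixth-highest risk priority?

84

RPN = Severity × Occurrence × Detection:
  Item 4: 7 × 8 × 8 = 448
  Item 5: 5 × 2 × 4 = 40
  Item 6: 5 × 5 × 8 = 200
  Item 7: 5 × 8 × 4 = 160
  Item 8: 2 × 7 × 6 = 84
  Item 9: 9 × 2 × 10 = 180
  Item 10: 3 × 5 × 10 = 150
Sorted descending: 448, 200, 180, 160, 150, 84, 40.
The sixth-highest RPN is 84 (Item 8).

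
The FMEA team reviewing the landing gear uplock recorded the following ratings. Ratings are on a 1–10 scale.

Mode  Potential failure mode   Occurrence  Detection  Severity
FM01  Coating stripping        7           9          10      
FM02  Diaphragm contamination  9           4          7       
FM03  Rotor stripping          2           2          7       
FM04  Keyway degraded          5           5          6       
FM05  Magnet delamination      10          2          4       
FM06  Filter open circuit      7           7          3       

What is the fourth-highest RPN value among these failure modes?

RPN = Severity × Occurrence × Detection:
  FM01: 10 × 7 × 9 = 630
  FM02: 7 × 9 × 4 = 252
  FM03: 7 × 2 × 2 = 28
  FM04: 6 × 5 × 5 = 150
  FM05: 4 × 10 × 2 = 80
  FM06: 3 × 7 × 7 = 147
Sorted descending: 630, 252, 150, 147, 80, 28.
The fourth-highest RPN is 147 (FM06).

147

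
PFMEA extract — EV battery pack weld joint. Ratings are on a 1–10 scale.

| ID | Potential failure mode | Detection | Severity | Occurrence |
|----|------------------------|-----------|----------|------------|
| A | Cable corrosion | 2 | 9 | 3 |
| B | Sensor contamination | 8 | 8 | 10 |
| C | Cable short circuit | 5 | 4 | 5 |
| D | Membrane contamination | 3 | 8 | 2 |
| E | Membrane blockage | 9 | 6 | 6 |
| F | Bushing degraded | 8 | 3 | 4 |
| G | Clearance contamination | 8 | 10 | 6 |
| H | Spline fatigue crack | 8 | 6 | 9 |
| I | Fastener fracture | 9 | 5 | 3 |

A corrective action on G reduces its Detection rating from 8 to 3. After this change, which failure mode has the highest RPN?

RPN = Severity × Occurrence × Detection:
  A: 9 × 3 × 2 = 54
  B: 8 × 10 × 8 = 640
  C: 4 × 5 × 5 = 100
  D: 8 × 2 × 3 = 48
  E: 6 × 6 × 9 = 324
  F: 3 × 4 × 8 = 96
  G: 10 × 6 × 8 = 480
  H: 6 × 9 × 8 = 432
  I: 5 × 3 × 9 = 135
After action: G → 10 × 6 × 3 = 180.
Revised RPNs: B=640, H=432, E=324, G=180, I=135, C=100, F=96, A=54, D=48.
Highest is now B (640).

B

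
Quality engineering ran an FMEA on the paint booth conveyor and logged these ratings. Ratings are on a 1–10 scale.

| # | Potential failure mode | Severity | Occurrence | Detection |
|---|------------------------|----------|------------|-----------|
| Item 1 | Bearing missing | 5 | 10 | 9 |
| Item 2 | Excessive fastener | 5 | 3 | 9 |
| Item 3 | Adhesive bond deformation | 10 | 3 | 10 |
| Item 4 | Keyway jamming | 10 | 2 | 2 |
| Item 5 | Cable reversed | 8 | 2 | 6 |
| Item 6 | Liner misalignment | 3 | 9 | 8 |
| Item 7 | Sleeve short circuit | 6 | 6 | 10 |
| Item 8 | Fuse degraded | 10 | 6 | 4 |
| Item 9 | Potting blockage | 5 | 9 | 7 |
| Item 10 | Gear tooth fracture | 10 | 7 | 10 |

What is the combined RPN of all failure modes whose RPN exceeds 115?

2716

RPN = Severity × Occurrence × Detection:
  Item 1: 5 × 10 × 9 = 450
  Item 2: 5 × 3 × 9 = 135
  Item 3: 10 × 3 × 10 = 300
  Item 4: 10 × 2 × 2 = 40
  Item 5: 8 × 2 × 6 = 96
  Item 6: 3 × 9 × 8 = 216
  Item 7: 6 × 6 × 10 = 360
  Item 8: 10 × 6 × 4 = 240
  Item 9: 5 × 9 × 7 = 315
  Item 10: 10 × 7 × 10 = 700
RPN > 115: Item 1 (450), Item 2 (135), Item 3 (300), Item 6 (216), Item 7 (360), Item 8 (240), Item 9 (315), Item 10 (700).
Sum: 450 + 135 + 300 + 216 + 360 + 240 + 315 + 700 = 2716.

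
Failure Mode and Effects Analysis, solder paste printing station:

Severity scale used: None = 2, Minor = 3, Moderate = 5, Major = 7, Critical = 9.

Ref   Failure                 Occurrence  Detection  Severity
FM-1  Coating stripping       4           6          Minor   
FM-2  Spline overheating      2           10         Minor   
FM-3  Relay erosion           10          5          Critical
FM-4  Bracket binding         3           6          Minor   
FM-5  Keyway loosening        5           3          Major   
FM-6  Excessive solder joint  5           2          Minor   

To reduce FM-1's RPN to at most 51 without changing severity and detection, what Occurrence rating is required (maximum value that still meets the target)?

FM-1: S=3, O=4, D=6 → current RPN = 72.
Fixed product = 18. Need 18 × O ≤ 51, so O ≤ 51/18 = 2.83.
Maximum integer Occurrence rating = 2 (gives RPN 36; O=3 would give 54 > 51).

2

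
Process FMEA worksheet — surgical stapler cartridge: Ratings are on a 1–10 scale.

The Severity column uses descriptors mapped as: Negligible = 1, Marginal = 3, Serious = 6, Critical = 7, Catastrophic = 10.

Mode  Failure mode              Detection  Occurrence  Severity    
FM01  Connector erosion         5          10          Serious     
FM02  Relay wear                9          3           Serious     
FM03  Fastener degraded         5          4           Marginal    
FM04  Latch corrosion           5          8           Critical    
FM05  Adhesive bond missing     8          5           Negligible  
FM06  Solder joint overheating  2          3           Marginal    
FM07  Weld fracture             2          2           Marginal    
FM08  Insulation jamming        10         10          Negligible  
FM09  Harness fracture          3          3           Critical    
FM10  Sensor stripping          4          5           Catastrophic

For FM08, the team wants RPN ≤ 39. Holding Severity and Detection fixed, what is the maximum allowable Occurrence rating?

FM08: S=1, O=10, D=10 → current RPN = 100.
Fixed product = 10. Need 10 × O ≤ 39, so O ≤ 39/10 = 3.90.
Maximum integer Occurrence rating = 3 (gives RPN 30; O=4 would give 40 > 39).

3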